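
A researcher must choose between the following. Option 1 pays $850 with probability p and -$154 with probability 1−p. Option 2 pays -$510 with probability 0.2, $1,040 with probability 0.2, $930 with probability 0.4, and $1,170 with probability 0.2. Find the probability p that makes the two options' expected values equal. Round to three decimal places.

EV(Option 2) = 0.2 × (-510) + 0.2 × 1040 + 0.4 × 930 + 0.2 × 1170 = -102 + 208 + 372 + 234 = 712
p·850 + (1−p)·(-154) = 712
1004p − 154 = 712
p = (712 + 154) / 1004

p = 0.863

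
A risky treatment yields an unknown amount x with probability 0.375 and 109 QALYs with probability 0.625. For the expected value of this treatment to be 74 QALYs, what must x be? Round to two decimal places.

x = 15.67 QALYs

0.375·x + 0.625·109 = 74
0.375·x = 74 − 68.125 = 5.875
x = 5.875 / 0.375 = 15.6667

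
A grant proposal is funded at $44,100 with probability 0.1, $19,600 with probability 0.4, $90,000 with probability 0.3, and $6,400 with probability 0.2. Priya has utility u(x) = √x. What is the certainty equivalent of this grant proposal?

$33,489

E[u] = 0.1·√44100 + 0.4·√19600 + 0.3·√90000 + 0.2·√6400 = 0.1·210 + 0.4·140 + 0.3·300 + 0.2·80 = 183
CE = (183)² = 33489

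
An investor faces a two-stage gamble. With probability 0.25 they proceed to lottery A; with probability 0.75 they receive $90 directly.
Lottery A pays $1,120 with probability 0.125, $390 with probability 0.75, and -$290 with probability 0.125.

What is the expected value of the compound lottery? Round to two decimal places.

EV(A) = 0.125 × 1120 + 0.75 × 390 + 0.125 × (-290) = 140 + 292.5 − 36.25 = 396.25
Branch B: 90 (certain)
Overall = 0.25 × 396.25 + 0.75 × 90 = 99.0625 + 67.5 = 166.5625

$166.56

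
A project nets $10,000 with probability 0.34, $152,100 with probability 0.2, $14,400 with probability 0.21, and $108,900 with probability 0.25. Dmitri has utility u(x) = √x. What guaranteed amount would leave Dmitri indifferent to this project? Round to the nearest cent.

E[u] = 0.34·√10000 + 0.2·√152100 + 0.21·√14400 + 0.25·√108900 = 0.34·100 + 0.2·390 + 0.21·120 + 0.25·330 = 219.7
CE = (219.7)² = 48268.09

$48,268.09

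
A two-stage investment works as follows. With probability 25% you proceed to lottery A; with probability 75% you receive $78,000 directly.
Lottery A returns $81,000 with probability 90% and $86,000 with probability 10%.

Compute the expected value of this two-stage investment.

EV(A) = 0.9 × 81000 + 0.1 × 86000 = 72900 + 8600 = 81500
Branch B: 78000 (certain)
Overall = 0.25 × 81500 + 0.75 × 78000 = 20375 + 58500 = 78875

$78,875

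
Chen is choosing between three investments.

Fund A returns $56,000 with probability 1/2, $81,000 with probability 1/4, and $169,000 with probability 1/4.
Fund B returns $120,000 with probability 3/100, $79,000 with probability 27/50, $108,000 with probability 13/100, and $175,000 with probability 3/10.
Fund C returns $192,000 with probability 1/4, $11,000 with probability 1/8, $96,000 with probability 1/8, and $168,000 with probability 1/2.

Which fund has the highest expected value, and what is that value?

Fund A = 1/2 × 56000 + 1/4 × 81000 + 1/4 × 169000 = 28000 + 20250 + 42250 = 90500
Fund B = 3/100 × 120000 + 27/50 × 79000 + 13/100 × 108000 + 3/10 × 175000 = 3600 + 42660 + 14040 + 52500 = 112800
Fund C = 1/4 × 192000 + 1/8 × 11000 + 1/8 × 96000 + 1/2 × 168000 = 48000 + 1375 + 12000 + 84000 = 145375

Fund C ($145,375)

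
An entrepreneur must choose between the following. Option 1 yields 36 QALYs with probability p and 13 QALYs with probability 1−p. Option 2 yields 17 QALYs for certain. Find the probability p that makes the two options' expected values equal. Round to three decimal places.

p = 0.174

p·36 + (1−p)·13 = 17
23p + 13 = 17
p = (17 − 13) / 23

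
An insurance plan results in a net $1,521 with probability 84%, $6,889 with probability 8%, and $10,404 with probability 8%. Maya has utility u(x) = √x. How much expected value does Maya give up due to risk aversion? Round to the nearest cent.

E[u] = 0.84·√1521 + 0.08·√6889 + 0.08·√10404 = 0.84·39 + 0.08·83 + 0.08·102 = 47.56
CE = (47.56)² = 2261.9536
Risk premium = EV − CE = 2661.08 − 2261.9536 = 399.1264

$399.13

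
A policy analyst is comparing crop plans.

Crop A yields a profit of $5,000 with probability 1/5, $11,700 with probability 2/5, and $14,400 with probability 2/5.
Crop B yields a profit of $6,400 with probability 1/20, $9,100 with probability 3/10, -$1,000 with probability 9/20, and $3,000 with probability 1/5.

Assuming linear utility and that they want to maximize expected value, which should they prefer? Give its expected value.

Crop A = 1/5 × 5000 + 2/5 × 11700 + 2/5 × 14400 = 1000 + 4680 + 5760 = 11440
Crop B = 1/20 × 6400 + 3/10 × 9100 + 9/20 × (-1000) + 1/5 × 3000 = 320 + 2730 − 450 + 600 = 3200

Crop A ($11,440)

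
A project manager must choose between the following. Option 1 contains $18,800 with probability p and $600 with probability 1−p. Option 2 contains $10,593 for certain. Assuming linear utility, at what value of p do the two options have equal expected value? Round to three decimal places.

p·18800 + (1−p)·600 = 10593
18200p + 600 = 10593
p = (10593 − 600) / 18200

p = 0.549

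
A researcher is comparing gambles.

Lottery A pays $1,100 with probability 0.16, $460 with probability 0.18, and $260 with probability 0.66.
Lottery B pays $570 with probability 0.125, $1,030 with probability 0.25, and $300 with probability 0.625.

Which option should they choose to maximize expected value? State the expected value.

Lottery A = 0.16 × 1100 + 0.18 × 460 + 0.66 × 260 = 176 + 82.8 + 171.6 = 430.4
Lottery B = 0.125 × 570 + 0.25 × 1030 + 0.625 × 300 = 71.25 + 257.5 + 187.5 = 516.25

Lottery B ($516.25)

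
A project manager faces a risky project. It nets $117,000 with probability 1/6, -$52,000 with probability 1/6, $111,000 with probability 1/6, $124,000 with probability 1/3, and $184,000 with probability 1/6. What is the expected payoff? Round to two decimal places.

$101,333.33

EV = 1/6 × 117000 + 1/6 × (-52000) + 1/6 × 111000 + 1/3 × 124000 + 1/6 × 184000 = 19500 − 8666.6667 + 18500 + 41333.3333 + 30666.6667 = 101333.3333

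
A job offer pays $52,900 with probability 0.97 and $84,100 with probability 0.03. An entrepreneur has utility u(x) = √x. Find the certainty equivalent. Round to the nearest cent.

E[u] = 0.97·√52900 + 0.03·√84100 = 0.97·230 + 0.03·290 = 231.8
CE = (231.8)² = 53731.24

$53,731.24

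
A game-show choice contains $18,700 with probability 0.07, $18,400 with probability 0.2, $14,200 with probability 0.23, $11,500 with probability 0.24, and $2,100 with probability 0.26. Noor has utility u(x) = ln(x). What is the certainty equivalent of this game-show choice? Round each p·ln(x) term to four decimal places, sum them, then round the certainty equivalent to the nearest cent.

E[u] = 0.07·ln(18700) + 0.2·ln(18400) + 0.23·ln(14200) + 0.24·ln(11500) + 0.26·ln(2100) = 0.6885 + 1.9640 + 2.1990 + 2.2440 + 1.9889 = 9.0844
CE = e^9.0844 ≈ 8816.67

$8,816.67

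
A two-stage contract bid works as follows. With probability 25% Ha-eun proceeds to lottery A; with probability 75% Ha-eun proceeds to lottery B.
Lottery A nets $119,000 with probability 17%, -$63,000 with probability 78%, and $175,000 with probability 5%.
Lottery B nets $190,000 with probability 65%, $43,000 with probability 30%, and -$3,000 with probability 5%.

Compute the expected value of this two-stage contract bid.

EV(A) = 0.17 × 119000 + 0.78 × (-63000) + 0.05 × 175000 = 20230 − 49140 + 8750 = -20160
EV(B) = 0.65 × 190000 + 0.3 × 43000 + 0.05 × (-3000) = 123500 + 12900 − 150 = 136250
Overall = 0.25 × (-20160) + 0.75 × 136250 = -5040 + 102187.5 = 97147.5

$97,147.50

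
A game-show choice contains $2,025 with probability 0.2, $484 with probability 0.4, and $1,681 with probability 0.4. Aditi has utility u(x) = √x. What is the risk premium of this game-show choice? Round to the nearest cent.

E[u] = 0.2·√2025 + 0.4·√484 + 0.4·√1681 = 0.2·45 + 0.4·22 + 0.4·41 = 34.2
CE = (34.2)² = 1169.64
Risk premium = EV − CE = 1271 − 1169.64 = 101.36

$101.36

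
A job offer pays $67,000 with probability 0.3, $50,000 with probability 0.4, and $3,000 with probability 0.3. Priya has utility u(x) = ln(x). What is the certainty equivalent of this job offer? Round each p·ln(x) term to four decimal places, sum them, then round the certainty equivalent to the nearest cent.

E[u] = 0.3·ln(67000) + 0.4·ln(50000) + 0.3·ln(3000) = 3.3337 + 4.3279 + 2.4019 = 10.0635
CE = e^10.0635 ≈ 23470.51

$23,470.51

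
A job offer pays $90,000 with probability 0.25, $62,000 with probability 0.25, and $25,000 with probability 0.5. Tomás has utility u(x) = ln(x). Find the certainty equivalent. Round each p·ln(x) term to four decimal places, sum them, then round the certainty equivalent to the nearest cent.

$43,213.14

E[u] = 0.25·ln(90000) + 0.25·ln(62000) + 0.5·ln(25000) = 2.8519 + 2.7587 + 5.0633 = 10.6739
CE = e^10.6739 ≈ 43213.14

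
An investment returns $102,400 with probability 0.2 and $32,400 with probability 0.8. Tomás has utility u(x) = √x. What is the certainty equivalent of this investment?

$43,264

E[u] = 0.2·√102400 + 0.8·√32400 = 0.2·320 + 0.8·180 = 208
CE = (208)² = 43264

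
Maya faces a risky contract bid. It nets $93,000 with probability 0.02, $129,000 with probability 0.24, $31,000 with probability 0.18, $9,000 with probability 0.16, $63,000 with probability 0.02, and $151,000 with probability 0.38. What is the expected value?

$98,480

EV = 0.02 × 93000 + 0.24 × 129000 + 0.18 × 31000 + 0.16 × 9000 + 0.02 × 63000 + 0.38 × 151000 = 1860 + 30960 + 5580 + 1440 + 1260 + 57380 = 98480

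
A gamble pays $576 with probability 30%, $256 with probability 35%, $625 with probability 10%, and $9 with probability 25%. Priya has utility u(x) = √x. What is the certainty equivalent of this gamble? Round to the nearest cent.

E[u] = 0.3·√576 + 0.35·√256 + 0.1·√625 + 0.25·√9 = 0.3·24 + 0.35·16 + 0.1·25 + 0.25·3 = 16.05
CE = (16.05)² = 257.6025

$257.60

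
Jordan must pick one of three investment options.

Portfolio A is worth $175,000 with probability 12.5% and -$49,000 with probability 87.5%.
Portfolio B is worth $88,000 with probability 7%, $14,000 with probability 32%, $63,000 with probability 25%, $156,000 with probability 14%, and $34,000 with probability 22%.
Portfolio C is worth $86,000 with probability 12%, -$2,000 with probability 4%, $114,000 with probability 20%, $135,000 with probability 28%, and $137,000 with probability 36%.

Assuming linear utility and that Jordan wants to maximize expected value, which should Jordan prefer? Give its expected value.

Portfolio C ($120,160)

Portfolio A = 0.125 × 175000 + 0.875 × (-49000) = 21875 − 42875 = -21000
Portfolio B = 0.07 × 88000 + 0.32 × 14000 + 0.25 × 63000 + 0.14 × 156000 + 0.22 × 34000 = 6160 + 4480 + 15750 + 21840 + 7480 = 55710
Portfolio C = 0.12 × 86000 + 0.04 × (-2000) + 0.2 × 114000 + 0.28 × 135000 + 0.36 × 137000 = 10320 − 80 + 22800 + 37800 + 49320 = 120160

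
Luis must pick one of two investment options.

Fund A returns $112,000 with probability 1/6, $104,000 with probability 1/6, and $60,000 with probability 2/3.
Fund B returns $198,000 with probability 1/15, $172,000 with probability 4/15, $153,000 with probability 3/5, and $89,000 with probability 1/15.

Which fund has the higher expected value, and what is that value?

Fund A = 1/6 × 112000 + 1/6 × 104000 + 2/3 × 60000 = 18666.6667 + 17333.3333 + 40000 = 76000
Fund B = 1/15 × 198000 + 4/15 × 172000 + 3/5 × 153000 + 1/15 × 89000 = 13200 + 45866.6667 + 91800 + 5933.3333 = 156800

Fund B ($156,800)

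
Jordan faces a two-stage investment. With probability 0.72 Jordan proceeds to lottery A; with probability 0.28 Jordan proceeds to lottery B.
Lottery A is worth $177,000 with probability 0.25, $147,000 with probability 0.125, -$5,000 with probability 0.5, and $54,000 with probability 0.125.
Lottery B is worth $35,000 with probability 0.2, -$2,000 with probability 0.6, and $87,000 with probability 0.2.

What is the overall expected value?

EV(A) = 0.25 × 177000 + 0.125 × 147000 + 0.5 × (-5000) + 0.125 × 54000 = 44250 + 18375 − 2500 + 6750 = 66875
EV(B) = 0.2 × 35000 + 0.6 × (-2000) + 0.2 × 87000 = 7000 − 1200 + 17400 = 23200
Overall = 0.72 × 66875 + 0.28 × 23200 = 48150 + 6496 = 54646

$54,646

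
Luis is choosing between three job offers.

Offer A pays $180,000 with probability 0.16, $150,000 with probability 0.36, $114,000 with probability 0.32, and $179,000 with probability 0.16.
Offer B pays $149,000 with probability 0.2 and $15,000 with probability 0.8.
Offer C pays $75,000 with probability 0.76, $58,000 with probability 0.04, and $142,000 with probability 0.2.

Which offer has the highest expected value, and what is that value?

Offer A = 0.16 × 180000 + 0.36 × 150000 + 0.32 × 114000 + 0.16 × 179000 = 28800 + 54000 + 36480 + 28640 = 147920
Offer B = 0.2 × 149000 + 0.8 × 15000 = 29800 + 12000 = 41800
Offer C = 0.76 × 75000 + 0.04 × 58000 + 0.2 × 142000 = 57000 + 2320 + 28400 = 87720

Offer A ($147,920)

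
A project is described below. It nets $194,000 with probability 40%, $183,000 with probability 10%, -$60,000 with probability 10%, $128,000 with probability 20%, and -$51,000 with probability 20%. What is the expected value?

EV = 0.4 × 194000 + 0.1 × 183000 + 0.1 × (-60000) + 0.2 × 128000 + 0.2 × (-51000) = 77600 + 18300 − 6000 + 25600 − 10200 = 105300

$105,300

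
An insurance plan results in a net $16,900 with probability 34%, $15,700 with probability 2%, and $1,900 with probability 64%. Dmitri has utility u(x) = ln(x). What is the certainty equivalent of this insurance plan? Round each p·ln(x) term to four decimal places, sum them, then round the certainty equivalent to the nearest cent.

$4,166.37

E[u] = 0.34·ln(16900) + 0.02·ln(15700) + 0.64·ln(1900) = 3.3099 + 0.1932 + 4.8317 = 8.3348
CE = e^8.3348 ≈ 4166.37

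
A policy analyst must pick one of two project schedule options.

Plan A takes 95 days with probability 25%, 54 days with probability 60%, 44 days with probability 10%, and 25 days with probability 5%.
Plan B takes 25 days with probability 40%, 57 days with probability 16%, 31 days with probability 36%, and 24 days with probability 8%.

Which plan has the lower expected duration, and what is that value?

Plan B (32.2 days)

Plan A = 0.25 × 95 + 0.6 × 54 + 0.1 × 44 + 0.05 × 25 = 23.75 + 32.4 + 4.4 + 1.25 = 61.8
Plan B = 0.4 × 25 + 0.16 × 57 + 0.36 × 31 + 0.08 × 24 = 10 + 9.12 + 11.16 + 1.92 = 32.2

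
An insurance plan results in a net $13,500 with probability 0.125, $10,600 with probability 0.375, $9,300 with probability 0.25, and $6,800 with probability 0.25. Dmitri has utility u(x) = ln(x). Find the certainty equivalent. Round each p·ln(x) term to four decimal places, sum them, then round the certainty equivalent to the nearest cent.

$9,462.58

E[u] = 0.125·ln(13500) + 0.375·ln(10600) + 0.25·ln(9300) + 0.25·ln(6800) = 1.1888 + 3.4757 + 2.2844 + 2.2062 = 9.1551
CE = e^9.1551 ≈ 9462.58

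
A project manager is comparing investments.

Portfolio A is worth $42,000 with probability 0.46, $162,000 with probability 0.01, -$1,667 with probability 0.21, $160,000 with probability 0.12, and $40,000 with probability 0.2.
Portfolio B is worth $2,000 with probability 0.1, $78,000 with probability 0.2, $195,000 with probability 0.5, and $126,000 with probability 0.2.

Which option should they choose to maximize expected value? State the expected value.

Portfolio B ($138,500)

Portfolio A = 0.46 × 42000 + 0.01 × 162000 + 0.21 × (-1667) + 0.12 × 160000 + 0.2 × 40000 = 19320 + 1620 − 350.07 + 19200 + 8000 = 47789.93
Portfolio B = 0.1 × 2000 + 0.2 × 78000 + 0.5 × 195000 + 0.2 × 126000 = 200 + 15600 + 97500 + 25200 = 138500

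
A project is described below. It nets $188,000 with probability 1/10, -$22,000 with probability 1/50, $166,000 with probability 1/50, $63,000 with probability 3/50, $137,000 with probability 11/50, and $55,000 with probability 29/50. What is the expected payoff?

$87,500

EV = 1/10 × 188000 + 1/50 × (-22000) + 1/50 × 166000 + 3/50 × 63000 + 11/50 × 137000 + 29/50 × 55000 = 18800 − 440 + 3320 + 3780 + 30140 + 31900 = 87500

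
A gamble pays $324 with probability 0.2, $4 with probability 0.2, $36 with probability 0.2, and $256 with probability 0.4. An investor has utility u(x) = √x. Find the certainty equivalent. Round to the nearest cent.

E[u] = 0.2·√324 + 0.2·√4 + 0.2·√36 + 0.4·√256 = 0.2·18 + 0.2·2 + 0.2·6 + 0.4·16 = 11.6
CE = (11.6)² = 134.56

$134.56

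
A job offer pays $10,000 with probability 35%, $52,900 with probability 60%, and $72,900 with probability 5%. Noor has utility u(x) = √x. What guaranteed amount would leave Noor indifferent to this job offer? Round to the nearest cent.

$34,782.25

E[u] = 0.35·√10000 + 0.6·√52900 + 0.05·√72900 = 0.35·100 + 0.6·230 + 0.05·270 = 186.5
CE = (186.5)² = 34782.25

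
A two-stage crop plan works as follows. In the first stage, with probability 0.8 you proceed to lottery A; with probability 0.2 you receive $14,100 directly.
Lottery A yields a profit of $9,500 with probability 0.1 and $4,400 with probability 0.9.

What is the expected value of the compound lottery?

EV(A) = 0.1 × 9500 + 0.9 × 4400 = 950 + 3960 = 4910
Branch B: 14100 (certain)
Overall = 0.8 × 4910 + 0.2 × 14100 = 3928 + 2820 = 6748

$6,748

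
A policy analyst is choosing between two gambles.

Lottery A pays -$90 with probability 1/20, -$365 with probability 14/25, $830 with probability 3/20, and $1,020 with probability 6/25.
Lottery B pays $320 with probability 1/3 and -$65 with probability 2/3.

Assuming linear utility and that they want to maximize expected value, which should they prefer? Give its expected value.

Lottery A = 1/20 × (-90) + 14/25 × (-365) + 3/20 × 830 + 6/25 × 1020 = -4.5 − 204.4 + 124.5 + 244.8 = 160.4
Lottery B = 1/3 × 320 + 2/3 × (-65) = 106.6667 − 43.3333 = 63.3333

Lottery A ($160.40)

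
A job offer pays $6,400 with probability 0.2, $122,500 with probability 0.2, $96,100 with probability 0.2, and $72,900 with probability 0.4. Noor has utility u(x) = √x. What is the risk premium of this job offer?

$8,624

E[u] = 0.2·√6400 + 0.2·√122500 + 0.2·√96100 + 0.4·√72900 = 0.2·80 + 0.2·350 + 0.2·310 + 0.4·270 = 256
CE = (256)² = 65536
Risk premium = EV − CE = 74160 − 65536 = 8624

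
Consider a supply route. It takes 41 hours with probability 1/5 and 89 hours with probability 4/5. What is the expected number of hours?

79.4 hours

EV = 1/5 × 41 + 4/5 × 89 = 8.2 + 71.2 = 79.4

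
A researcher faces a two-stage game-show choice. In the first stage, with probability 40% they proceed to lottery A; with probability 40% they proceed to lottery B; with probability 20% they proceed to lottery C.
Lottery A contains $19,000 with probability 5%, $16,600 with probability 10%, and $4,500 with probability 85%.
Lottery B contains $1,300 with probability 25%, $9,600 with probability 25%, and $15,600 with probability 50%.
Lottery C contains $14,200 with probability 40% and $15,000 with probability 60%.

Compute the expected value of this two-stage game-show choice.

EV(A) = 0.05 × 19000 + 0.1 × 16600 + 0.85 × 4500 = 950 + 1660 + 3825 = 6435
EV(B) = 0.25 × 1300 + 0.25 × 9600 + 0.5 × 15600 = 325 + 2400 + 7800 = 10525
EV(C) = 0.4 × 14200 + 0.6 × 15000 = 5680 + 9000 = 14680
Overall = 0.4 × 6435 + 0.4 × 10525 + 0.2 × 14680 = 2574 + 4210 + 2936 = 9720

$9,720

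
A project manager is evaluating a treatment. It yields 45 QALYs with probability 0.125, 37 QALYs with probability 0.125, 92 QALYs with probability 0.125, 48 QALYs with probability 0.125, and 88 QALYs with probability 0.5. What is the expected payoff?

71.75 QALYs

EV = 0.125 × 45 + 0.125 × 37 + 0.125 × 92 + 0.125 × 48 + 0.5 × 88 = 5.625 + 4.625 + 11.5 + 6 + 44 = 71.75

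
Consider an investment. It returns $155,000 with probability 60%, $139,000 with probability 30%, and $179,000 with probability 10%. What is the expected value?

EV = 0.6 × 155000 + 0.3 × 139000 + 0.1 × 179000 = 93000 + 41700 + 17900 = 152600

$152,600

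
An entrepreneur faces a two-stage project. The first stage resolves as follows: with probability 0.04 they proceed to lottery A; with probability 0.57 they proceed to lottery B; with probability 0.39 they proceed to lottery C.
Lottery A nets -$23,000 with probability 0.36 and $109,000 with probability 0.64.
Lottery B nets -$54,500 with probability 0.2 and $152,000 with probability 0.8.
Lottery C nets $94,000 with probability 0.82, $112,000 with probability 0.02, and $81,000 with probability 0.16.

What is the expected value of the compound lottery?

$101,547.40

EV(A) = 0.36 × (-23000) + 0.64 × 109000 = -8280 + 69760 = 61480
EV(B) = 0.2 × (-54500) + 0.8 × 152000 = -10900 + 121600 = 110700
EV(C) = 0.82 × 94000 + 0.02 × 112000 + 0.16 × 81000 = 77080 + 2240 + 12960 = 92280
Overall = 0.04 × 61480 + 0.57 × 110700 + 0.39 × 92280 = 2459.2 + 63099 + 35989.2 = 101547.4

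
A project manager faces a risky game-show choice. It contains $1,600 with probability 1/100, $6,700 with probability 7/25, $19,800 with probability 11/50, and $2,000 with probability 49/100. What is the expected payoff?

EV = 1/100 × 1600 + 7/25 × 6700 + 11/50 × 19800 + 49/100 × 2000 = 16 + 1876 + 4356 + 980 = 7228

$7,228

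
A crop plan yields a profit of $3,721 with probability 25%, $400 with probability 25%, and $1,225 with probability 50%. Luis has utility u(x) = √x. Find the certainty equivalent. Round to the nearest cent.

E[u] = 0.25·√3721 + 0.25·√400 + 0.5·√1225 = 0.25·61 + 0.25·20 + 0.5·35 = 37.75
CE = (37.75)² = 1425.0625

$1,425.06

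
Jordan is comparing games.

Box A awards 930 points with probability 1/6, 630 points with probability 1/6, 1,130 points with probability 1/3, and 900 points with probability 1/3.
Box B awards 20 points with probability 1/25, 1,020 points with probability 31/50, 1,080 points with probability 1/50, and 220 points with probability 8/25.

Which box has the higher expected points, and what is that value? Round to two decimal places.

Box A = 1/6 × 930 + 1/6 × 630 + 1/3 × 1130 + 1/3 × 900 = 155 + 105 + 376.6667 + 300 = 936.6667
Box B = 1/25 × 20 + 31/50 × 1020 + 1/50 × 1080 + 8/25 × 220 = 0.8 + 632.4 + 21.6 + 70.4 = 725.2

Box A (936.67 points)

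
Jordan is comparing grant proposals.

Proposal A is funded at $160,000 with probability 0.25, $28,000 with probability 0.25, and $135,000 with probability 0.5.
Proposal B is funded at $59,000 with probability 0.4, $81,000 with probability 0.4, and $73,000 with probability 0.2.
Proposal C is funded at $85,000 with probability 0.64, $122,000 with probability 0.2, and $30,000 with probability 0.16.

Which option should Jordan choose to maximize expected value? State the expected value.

Proposal A ($114,500)

Proposal A = 0.25 × 160000 + 0.25 × 28000 + 0.5 × 135000 = 40000 + 7000 + 67500 = 114500
Proposal B = 0.4 × 59000 + 0.4 × 81000 + 0.2 × 73000 = 23600 + 32400 + 14600 = 70600
Proposal C = 0.64 × 85000 + 0.2 × 122000 + 0.16 × 30000 = 54400 + 24400 + 4800 = 83600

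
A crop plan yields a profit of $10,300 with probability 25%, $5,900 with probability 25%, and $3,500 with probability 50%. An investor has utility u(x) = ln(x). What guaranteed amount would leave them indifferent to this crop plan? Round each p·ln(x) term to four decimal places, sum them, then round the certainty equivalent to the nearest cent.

$5,223.90

E[u] = 0.25·ln(10300) + 0.25·ln(5900) + 0.5·ln(3500) = 2.3100 + 2.1707 + 4.0803 = 8.5610
CE = e^8.5610 ≈ 5223.90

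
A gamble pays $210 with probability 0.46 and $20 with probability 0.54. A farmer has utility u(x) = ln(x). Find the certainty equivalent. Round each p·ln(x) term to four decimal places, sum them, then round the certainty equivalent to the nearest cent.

E[u] = 0.46·ln(210) + 0.54·ln(20) = 2.4597 + 1.6177 = 4.0774
CE = e^4.0774 ≈ 58.99

$58.99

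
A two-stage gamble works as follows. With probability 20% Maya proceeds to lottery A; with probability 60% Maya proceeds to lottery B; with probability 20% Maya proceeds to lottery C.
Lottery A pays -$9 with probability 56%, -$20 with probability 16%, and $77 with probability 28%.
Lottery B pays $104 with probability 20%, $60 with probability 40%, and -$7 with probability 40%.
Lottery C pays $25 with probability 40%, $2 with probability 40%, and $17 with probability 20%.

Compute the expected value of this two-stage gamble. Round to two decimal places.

$30.70

EV(A) = 0.56 × (-9) + 0.16 × (-20) + 0.28 × 77 = -5.04 − 3.2 + 21.56 = 13.32
EV(B) = 0.2 × 104 + 0.4 × 60 + 0.4 × (-7) = 20.8 + 24 − 2.8 = 42
EV(C) = 0.4 × 25 + 0.4 × 2 + 0.2 × 17 = 10 + 0.8 + 3.4 = 14.2
Overall = 0.2 × 13.32 + 0.6 × 42 + 0.2 × 14.2 = 2.664 + 25.2 + 2.84 = 30.704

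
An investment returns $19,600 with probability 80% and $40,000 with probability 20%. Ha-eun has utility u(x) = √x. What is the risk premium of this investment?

$576

E[u] = 0.8·√19600 + 0.2·√40000 = 0.8·140 + 0.2·200 = 152
CE = (152)² = 23104
Risk premium = EV − CE = 23680 − 23104 = 576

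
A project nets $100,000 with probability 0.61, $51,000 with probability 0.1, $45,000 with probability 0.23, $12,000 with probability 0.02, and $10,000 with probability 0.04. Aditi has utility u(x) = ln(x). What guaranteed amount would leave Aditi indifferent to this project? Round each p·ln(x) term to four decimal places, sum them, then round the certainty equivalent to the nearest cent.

E[u] = 0.61·ln(100000) + 0.1·ln(51000) + 0.23·ln(45000) + 0.02·ln(12000) + 0.04·ln(10000) = 7.0229 + 1.0840 + 2.4643 + 0.1879 + 0.3684 = 11.1275
CE = e^11.1275 ≈ 68016.12

$68,016.12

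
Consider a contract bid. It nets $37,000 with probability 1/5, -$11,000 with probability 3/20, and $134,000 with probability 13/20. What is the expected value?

$92,850

EV = 1/5 × 37000 + 3/20 × (-11000) + 13/20 × 134000 = 7400 − 1650 + 87100 = 92850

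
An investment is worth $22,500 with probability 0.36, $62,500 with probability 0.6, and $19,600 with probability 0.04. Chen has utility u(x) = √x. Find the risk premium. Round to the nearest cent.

E[u] = 0.36·√22500 + 0.6·√62500 + 0.04·√19600 = 0.36·150 + 0.6·250 + 0.04·140 = 209.6
CE = (209.6)² = 43932.16
Risk premium = EV − CE = 46384 − 43932.16 = 2451.84

$2,451.84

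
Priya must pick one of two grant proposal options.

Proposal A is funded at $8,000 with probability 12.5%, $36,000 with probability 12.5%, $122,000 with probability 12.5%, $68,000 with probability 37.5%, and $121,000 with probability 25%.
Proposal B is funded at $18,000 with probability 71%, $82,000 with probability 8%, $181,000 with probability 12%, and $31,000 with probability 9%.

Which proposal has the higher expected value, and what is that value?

Proposal A ($76,500)

Proposal A = 0.125 × 8000 + 0.125 × 36000 + 0.125 × 122000 + 0.375 × 68000 + 0.25 × 121000 = 1000 + 4500 + 15250 + 25500 + 30250 = 76500
Proposal B = 0.71 × 18000 + 0.08 × 82000 + 0.12 × 181000 + 0.09 × 31000 = 12780 + 6560 + 21720 + 2790 = 43850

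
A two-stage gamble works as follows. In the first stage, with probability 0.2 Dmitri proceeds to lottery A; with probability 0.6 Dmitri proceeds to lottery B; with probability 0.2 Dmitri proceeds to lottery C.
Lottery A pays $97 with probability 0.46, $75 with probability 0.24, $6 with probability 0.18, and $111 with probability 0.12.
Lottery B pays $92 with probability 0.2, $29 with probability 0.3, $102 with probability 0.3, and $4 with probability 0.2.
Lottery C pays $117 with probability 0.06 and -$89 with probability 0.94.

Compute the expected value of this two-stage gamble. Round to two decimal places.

$35.18

EV(A) = 0.46 × 97 + 0.24 × 75 + 0.18 × 6 + 0.12 × 111 = 44.62 + 18 + 1.08 + 13.32 = 77.02
EV(B) = 0.2 × 92 + 0.3 × 29 + 0.3 × 102 + 0.2 × 4 = 18.4 + 8.7 + 30.6 + 0.8 = 58.5
EV(C) = 0.06 × 117 + 0.94 × (-89) = 7.02 − 83.66 = -76.64
Overall = 0.2 × 77.02 + 0.6 × 58.5 + 0.2 × (-76.64) = 15.404 + 35.1 − 15.328 = 35.176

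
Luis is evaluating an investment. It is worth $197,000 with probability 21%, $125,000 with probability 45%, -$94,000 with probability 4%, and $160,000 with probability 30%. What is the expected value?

$141,860

EV = 0.21 × 197000 + 0.45 × 125000 + 0.04 × (-94000) + 0.3 × 160000 = 41370 + 56250 − 3760 + 48000 = 141860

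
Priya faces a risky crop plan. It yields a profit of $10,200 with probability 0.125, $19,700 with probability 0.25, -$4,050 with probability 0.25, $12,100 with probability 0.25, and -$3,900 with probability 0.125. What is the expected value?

EV = 0.125 × 10200 + 0.25 × 19700 + 0.25 × (-4050) + 0.25 × 12100 + 0.125 × (-3900) = 1275 + 4925 − 1012.5 + 3025 − 487.5 = 7725

$7,725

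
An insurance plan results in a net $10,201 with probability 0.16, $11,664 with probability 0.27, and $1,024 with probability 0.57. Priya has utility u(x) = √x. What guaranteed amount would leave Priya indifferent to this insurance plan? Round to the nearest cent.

$4,039.87

E[u] = 0.16·√10201 + 0.27·√11664 + 0.57·√1024 = 0.16·101 + 0.27·108 + 0.57·32 = 63.56
CE = (63.56)² = 4039.8736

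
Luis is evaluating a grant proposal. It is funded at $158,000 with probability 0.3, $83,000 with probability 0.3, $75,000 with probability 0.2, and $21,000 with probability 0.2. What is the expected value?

$91,500

EV = 0.3 × 158000 + 0.3 × 83000 + 0.2 × 75000 + 0.2 × 21000 = 47400 + 24900 + 15000 + 4200 = 91500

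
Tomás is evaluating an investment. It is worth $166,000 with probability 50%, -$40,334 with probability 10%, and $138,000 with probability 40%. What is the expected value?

$134,166.60

EV = 0.5 × 166000 + 0.1 × (-40334) + 0.4 × 138000 = 83000 − 4033.4 + 55200 = 134166.6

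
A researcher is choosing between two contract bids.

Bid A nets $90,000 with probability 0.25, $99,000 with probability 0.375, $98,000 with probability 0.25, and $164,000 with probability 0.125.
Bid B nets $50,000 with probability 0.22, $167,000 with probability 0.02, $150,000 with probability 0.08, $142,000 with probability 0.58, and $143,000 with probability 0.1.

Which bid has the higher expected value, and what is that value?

Bid B ($123,000)

Bid A = 0.25 × 90000 + 0.375 × 99000 + 0.25 × 98000 + 0.125 × 164000 = 22500 + 37125 + 24500 + 20500 = 104625
Bid B = 0.22 × 50000 + 0.02 × 167000 + 0.08 × 150000 + 0.58 × 142000 + 0.1 × 143000 = 11000 + 3340 + 12000 + 82360 + 14300 = 123000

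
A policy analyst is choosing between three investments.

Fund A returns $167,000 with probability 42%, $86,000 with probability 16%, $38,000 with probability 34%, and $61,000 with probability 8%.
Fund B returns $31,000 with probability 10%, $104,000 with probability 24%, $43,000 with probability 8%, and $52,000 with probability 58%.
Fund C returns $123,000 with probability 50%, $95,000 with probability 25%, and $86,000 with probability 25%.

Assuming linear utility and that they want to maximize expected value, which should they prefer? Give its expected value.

Fund A = 0.42 × 167000 + 0.16 × 86000 + 0.34 × 38000 + 0.08 × 61000 = 70140 + 13760 + 12920 + 4880 = 101700
Fund B = 0.1 × 31000 + 0.24 × 104000 + 0.08 × 43000 + 0.58 × 52000 = 3100 + 24960 + 3440 + 30160 = 61660
Fund C = 0.5 × 123000 + 0.25 × 95000 + 0.25 × 86000 = 61500 + 23750 + 21500 = 106750

Fund C ($106,750)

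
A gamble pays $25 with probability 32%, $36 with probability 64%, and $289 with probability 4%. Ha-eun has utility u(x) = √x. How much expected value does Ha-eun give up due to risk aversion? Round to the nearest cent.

$5.15

E[u] = 0.32·√25 + 0.64·√36 + 0.04·√289 = 0.32·5 + 0.64·6 + 0.04·17 = 6.12
CE = (6.12)² = 37.4544
Risk premium = EV − CE = 42.6 − 37.4544 = 5.1456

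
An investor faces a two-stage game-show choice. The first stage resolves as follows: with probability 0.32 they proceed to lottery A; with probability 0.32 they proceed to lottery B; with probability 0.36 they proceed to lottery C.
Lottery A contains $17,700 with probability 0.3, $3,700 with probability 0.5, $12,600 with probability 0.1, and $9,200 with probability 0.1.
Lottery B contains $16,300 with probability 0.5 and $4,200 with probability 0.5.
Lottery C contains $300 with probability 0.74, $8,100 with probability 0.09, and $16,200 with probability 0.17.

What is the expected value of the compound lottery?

$7,602.60

EV(A) = 0.3 × 17700 + 0.5 × 3700 + 0.1 × 12600 + 0.1 × 9200 = 5310 + 1850 + 1260 + 920 = 9340
EV(B) = 0.5 × 16300 + 0.5 × 4200 = 8150 + 2100 = 10250
EV(C) = 0.74 × 300 + 0.09 × 8100 + 0.17 × 16200 = 222 + 729 + 2754 = 3705
Overall = 0.32 × 9340 + 0.32 × 10250 + 0.36 × 3705 = 2988.8 + 3280 + 1333.8 = 7602.6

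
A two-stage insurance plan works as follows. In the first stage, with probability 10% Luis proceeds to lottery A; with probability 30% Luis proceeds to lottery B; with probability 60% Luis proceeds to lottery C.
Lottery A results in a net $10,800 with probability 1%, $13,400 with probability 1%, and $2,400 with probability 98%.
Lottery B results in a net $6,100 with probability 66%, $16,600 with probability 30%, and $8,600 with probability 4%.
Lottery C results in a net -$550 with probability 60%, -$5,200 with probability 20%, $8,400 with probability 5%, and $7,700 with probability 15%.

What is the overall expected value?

EV(A) = 0.01 × 10800 + 0.01 × 13400 + 0.98 × 2400 = 108 + 134 + 2352 = 2594
EV(B) = 0.66 × 6100 + 0.3 × 16600 + 0.04 × 8600 = 4026 + 4980 + 344 = 9350
EV(C) = 0.6 × (-550) + 0.2 × (-5200) + 0.05 × 8400 + 0.15 × 7700 = -330 − 1040 + 420 + 1155 = 205
Overall = 0.1 × 2594 + 0.3 × 9350 + 0.6 × 205 = 259.4 + 2805 + 123 = 3187.4

$3,187.40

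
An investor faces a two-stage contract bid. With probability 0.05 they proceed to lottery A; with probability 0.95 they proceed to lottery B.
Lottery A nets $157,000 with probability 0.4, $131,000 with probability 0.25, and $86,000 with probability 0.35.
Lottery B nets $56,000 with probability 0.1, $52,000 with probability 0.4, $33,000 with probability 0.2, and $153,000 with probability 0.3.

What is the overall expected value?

$81,237.50

EV(A) = 0.4 × 157000 + 0.25 × 131000 + 0.35 × 86000 = 62800 + 32750 + 30100 = 125650
EV(B) = 0.1 × 56000 + 0.4 × 52000 + 0.2 × 33000 + 0.3 × 153000 = 5600 + 20800 + 6600 + 45900 = 78900
Overall = 0.05 × 125650 + 0.95 × 78900 = 6282.5 + 74955 = 81237.5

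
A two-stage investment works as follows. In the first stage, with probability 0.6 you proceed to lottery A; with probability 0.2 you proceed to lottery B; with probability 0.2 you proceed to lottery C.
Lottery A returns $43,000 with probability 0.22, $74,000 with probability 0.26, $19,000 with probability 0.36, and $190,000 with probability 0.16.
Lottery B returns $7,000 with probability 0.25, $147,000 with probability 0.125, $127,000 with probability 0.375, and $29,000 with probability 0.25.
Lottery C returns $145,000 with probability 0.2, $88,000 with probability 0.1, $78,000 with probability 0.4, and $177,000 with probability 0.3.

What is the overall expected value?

EV(A) = 0.22 × 43000 + 0.26 × 74000 + 0.36 × 19000 + 0.16 × 190000 = 9460 + 19240 + 6840 + 30400 = 65940
EV(B) = 0.25 × 7000 + 0.125 × 147000 + 0.375 × 127000 + 0.25 × 29000 = 1750 + 18375 + 47625 + 7250 = 75000
EV(C) = 0.2 × 145000 + 0.1 × 88000 + 0.4 × 78000 + 0.3 × 177000 = 29000 + 8800 + 31200 + 53100 = 122100
Overall = 0.6 × 65940 + 0.2 × 75000 + 0.2 × 122100 = 39564 + 15000 + 24420 = 78984

$78,984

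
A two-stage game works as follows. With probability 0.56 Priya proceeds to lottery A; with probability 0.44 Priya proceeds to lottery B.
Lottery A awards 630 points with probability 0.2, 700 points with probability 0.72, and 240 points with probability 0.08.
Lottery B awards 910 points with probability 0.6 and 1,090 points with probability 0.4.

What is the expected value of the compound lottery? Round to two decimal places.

795.63 points

EV(A) = 0.2 × 630 + 0.72 × 700 + 0.08 × 240 = 126 + 504 + 19.2 = 649.2
EV(B) = 0.6 × 910 + 0.4 × 1090 = 546 + 436 = 982
Overall = 0.56 × 649.2 + 0.44 × 982 = 363.552 + 432.08 = 795.632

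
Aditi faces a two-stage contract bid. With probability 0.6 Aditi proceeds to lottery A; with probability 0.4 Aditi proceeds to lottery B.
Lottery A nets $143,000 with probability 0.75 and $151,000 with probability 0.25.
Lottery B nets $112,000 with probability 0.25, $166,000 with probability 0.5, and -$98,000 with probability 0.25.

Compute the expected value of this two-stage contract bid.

$121,600

EV(A) = 0.75 × 143000 + 0.25 × 151000 = 107250 + 37750 = 145000
EV(B) = 0.25 × 112000 + 0.5 × 166000 + 0.25 × (-98000) = 28000 + 83000 − 24500 = 86500
Overall = 0.6 × 145000 + 0.4 × 86500 = 87000 + 34600 = 121600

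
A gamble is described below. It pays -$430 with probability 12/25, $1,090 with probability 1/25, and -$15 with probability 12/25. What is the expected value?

EV = 12/25 × (-430) + 1/25 × 1090 + 12/25 × (-15) = -206.4 + 43.6 − 7.2 = -170

-$170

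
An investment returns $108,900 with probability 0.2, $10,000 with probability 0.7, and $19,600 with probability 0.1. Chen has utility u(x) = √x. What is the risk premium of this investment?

E[u] = 0.2·√108900 + 0.7·√10000 + 0.1·√19600 = 0.2·330 + 0.7·100 + 0.1·140 = 150
CE = (150)² = 22500
Risk premium = EV − CE = 30740 − 22500 = 8240

$8,240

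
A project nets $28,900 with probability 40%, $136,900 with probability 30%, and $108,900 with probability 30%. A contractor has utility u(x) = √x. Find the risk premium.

$8,016

E[u] = 0.4·√28900 + 0.3·√136900 + 0.3·√108900 = 0.4·170 + 0.3·370 + 0.3·330 = 278
CE = (278)² = 77284
Risk premium = EV − CE = 85300 − 77284 = 8016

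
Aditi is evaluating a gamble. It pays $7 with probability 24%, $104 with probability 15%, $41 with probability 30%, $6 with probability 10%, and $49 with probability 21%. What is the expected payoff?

EV = 0.24 × 7 + 0.15 × 104 + 0.3 × 41 + 0.1 × 6 + 0.21 × 49 = 1.68 + 15.6 + 12.3 + 0.6 + 10.29 = 40.47

$40.47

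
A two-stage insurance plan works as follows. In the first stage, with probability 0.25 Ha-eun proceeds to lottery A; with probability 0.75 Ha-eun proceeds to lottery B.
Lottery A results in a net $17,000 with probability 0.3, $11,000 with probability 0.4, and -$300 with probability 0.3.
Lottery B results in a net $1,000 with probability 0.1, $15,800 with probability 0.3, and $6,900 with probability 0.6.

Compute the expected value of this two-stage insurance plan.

EV(A) = 0.3 × 17000 + 0.4 × 11000 + 0.3 × (-300) = 5100 + 4400 − 90 = 9410
EV(B) = 0.1 × 1000 + 0.3 × 15800 + 0.6 × 6900 = 100 + 4740 + 4140 = 8980
Overall = 0.25 × 9410 + 0.75 × 8980 = 2352.5 + 6735 = 9087.5

$9,087.50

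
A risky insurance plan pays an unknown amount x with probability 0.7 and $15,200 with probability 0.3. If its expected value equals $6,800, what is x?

0.7·x + 0.3·15200 = 6800
0.7·x = 6800 − 4560 = 2240
x = 2240 / 0.7 = 3200

x = $3,200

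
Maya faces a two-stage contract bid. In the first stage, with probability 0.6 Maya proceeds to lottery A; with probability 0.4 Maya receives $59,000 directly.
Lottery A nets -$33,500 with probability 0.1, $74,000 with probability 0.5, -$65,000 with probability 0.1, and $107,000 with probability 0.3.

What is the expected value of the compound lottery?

EV(A) = 0.1 × (-33500) + 0.5 × 74000 + 0.1 × (-65000) + 0.3 × 107000 = -3350 + 37000 − 6500 + 32100 = 59250
Branch B: 59000 (certain)
Overall = 0.6 × 59250 + 0.4 × 59000 = 35550 + 23600 = 59150

$59,150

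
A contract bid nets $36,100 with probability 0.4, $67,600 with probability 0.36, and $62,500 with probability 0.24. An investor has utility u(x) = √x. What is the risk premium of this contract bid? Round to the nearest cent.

$1,059.84

E[u] = 0.4·√36100 + 0.36·√67600 + 0.24·√62500 = 0.4·190 + 0.36·260 + 0.24·250 = 229.6
CE = (229.6)² = 52716.16
Risk premium = EV − CE = 53776 − 52716.16 = 1059.84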